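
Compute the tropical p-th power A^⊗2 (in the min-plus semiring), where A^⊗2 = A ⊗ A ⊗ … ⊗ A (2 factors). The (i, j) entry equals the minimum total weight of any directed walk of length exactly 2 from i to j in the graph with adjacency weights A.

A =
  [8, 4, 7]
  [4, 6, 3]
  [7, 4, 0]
A^⊗2 =
  [8, 10, 7]
  [10, 7, 3]
  [7, 4, 0]

Each entry (A^⊗2)_ij equals the minimum over all length-2 walks i = v_0 → v_1 → … → v_2 = j of Σ_t A[v_t][v_{t+1}]. For example, for (i, j) = (0, 2) we minimise over 3 possible intermediate vertex sequences; the minimum is 7, attained along the walk 0 → 1 → 2.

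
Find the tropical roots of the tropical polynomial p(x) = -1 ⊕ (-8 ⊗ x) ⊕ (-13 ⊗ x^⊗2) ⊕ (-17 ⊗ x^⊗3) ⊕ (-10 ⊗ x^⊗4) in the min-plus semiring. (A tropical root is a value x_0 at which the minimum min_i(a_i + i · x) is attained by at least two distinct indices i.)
Roots: {-7, 4, 5, 7}

Each tropical root is a break point of the lower envelope of the lines y = a_i + i · x (there are 5 lines, with slopes 0, 1, ..., 4). Only the lines that attain the minimum somewhere contribute to roots; other lines are dominated. Here the surviving (envelope) indices are i = 4, i = 3, i = 2, i = 1, i = 0.
Intersections between consecutive envelope lines give the roots: for adjacent envelope indices i < j the intersection is x = (a_i − a_j) / (j − i). Reading off the sorted break points: {-7, 4, 5, 7}.
Verification: at each break x_0, at least two indices attain the minimum of min_i(a_i + i · x_0).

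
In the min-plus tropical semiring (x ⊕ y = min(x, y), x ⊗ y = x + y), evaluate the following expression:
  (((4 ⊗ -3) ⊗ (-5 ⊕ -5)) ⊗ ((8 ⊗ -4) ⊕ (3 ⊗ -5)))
(((4 ⊗ -3) ⊗ (-5 ⊕ -5)) ⊗ ((8 ⊗ -4) ⊕ (3 ⊗ -5))) = -6

Expand innermost to outermost. Recall ⊕ takes the minimum of its arguments and ⊗ takes their sum. Working out the expression (((4 ⊗ -3) ⊗ (-5 ⊕ -5)) ⊗ ((8 ⊗ -4) ⊕ (3 ⊗ -5))) gives -6.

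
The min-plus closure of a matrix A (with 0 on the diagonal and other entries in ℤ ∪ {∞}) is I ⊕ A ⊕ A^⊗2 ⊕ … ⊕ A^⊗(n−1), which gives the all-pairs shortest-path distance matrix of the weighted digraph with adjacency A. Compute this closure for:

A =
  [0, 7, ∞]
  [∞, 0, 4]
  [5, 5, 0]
Closure =
  [0, 7, 11]
  [9, 0, 4]
  [5, 5, 0]

This is the Floyd-Warshall all-pairs shortest-path computation. For each intermediate vertex k = 0, 1, …, 2, update dist[i][j] ← min(dist[i][j], dist[i][k] + dist[k][j]). The final matrix gives, for each (i, j), the minimum total weight of any directed path from i to j (possibly empty when i = j).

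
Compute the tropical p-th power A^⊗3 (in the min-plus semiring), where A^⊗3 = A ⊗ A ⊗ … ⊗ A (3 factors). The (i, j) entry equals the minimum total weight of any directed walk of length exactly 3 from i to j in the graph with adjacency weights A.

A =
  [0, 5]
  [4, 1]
A^⊗3 =
  [0, 5]
  [4, 3]

Each entry (A^⊗3)_ij equals the minimum over all length-3 walks i = v_0 → v_1 → … → v_3 = j of Σ_t A[v_t][v_{t+1}]. For example, for (i, j) = (0, 1) we minimise over 4 possible intermediate vertex sequences; the minimum is 5, attained along the walk 0 → 0 → 0 → 1.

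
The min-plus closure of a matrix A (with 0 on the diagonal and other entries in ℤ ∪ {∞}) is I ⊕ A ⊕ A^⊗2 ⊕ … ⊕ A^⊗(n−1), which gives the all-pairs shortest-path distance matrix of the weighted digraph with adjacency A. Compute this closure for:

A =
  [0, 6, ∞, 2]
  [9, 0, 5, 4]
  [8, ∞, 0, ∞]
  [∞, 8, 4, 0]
Closure =
  [0, 6, 6, 2]
  [9, 0, 5, 4]
  [8, 14, 0, 10]
  [12, 8, 4, 0]

This is the Floyd-Warshall all-pairs shortest-path computation. For each intermediate vertex k = 0, 1, …, 3, update dist[i][j] ← min(dist[i][j], dist[i][k] + dist[k][j]). The final matrix gives, for each (i, j), the minimum total weight of any directed path from i to j (possibly empty when i = j).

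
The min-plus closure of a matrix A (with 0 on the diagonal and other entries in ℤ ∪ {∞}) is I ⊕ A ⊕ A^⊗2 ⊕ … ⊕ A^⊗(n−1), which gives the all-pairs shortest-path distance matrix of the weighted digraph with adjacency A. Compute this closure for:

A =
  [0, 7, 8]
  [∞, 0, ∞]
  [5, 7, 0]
Closure =
  [0, 7, 8]
  [∞, 0, ∞]
  [5, 7, 0]

This is the Floyd-Warshall all-pairs shortest-path computation. For each intermediate vertex k = 0, 1, …, 2, update dist[i][j] ← min(dist[i][j], dist[i][k] + dist[k][j]). The final matrix gives, for each (i, j), the minimum total weight of any directed path from i to j (possibly empty when i = j).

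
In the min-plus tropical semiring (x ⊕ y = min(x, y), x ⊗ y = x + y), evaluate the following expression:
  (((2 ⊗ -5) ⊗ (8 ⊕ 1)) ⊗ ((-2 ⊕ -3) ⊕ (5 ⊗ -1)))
(((2 ⊗ -5) ⊗ (8 ⊕ 1)) ⊗ ((-2 ⊕ -3) ⊕ (5 ⊗ -1))) = -5

Expand innermost to outermost. Recall ⊕ takes the minimum of its arguments and ⊗ takes their sum. Working out the expression (((2 ⊗ -5) ⊗ (8 ⊕ 1)) ⊗ ((-2 ⊕ -3) ⊕ (5 ⊗ -1))) gives -5.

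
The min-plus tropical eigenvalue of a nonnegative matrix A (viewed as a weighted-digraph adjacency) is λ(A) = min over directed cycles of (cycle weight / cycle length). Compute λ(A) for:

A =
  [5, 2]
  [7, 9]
λ(A) = 9/2

Enumerate directed cycles and compute their means (weight / length). Sample:
  cycle 0 → 0: weight = 5, length = 1, mean = 5/1 ≈ 5.000
  cycle 1 → 1: weight = 9, length = 1, mean = 9/1 ≈ 9.000
  cycle 0 → 1 → 0: weight = 9, length = 2, mean = 9/2 ≈ 4.500
  cycle 1 → 0 → 1: weight = 9, length = 2, mean = 9/2 ≈ 4.500
Minimum mean = 4.500, attained e.g. along the cycle 0 → 1 → 0 with weight 9 and length 2. So λ(A) = 9/2 = 9/2.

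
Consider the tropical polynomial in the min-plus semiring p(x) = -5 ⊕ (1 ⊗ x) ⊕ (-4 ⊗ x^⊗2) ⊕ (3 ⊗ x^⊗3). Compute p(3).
p(3) = -5

A tropical monomial a ⊗ x^⊗i evaluates to a + i · x. Evaluating each term at x = 3:
  Term 0 contributes -5 + 0 · 3 = -5
  Term 1 contributes 1 + 1 · 3 = 4
  Term 2 contributes -4 + 2 · 3 = 2
  Term 3 contributes 3 + 3 · 3 = 12
p(3) = ⊕ of these = min[-5, 4, 2, 12] = -5.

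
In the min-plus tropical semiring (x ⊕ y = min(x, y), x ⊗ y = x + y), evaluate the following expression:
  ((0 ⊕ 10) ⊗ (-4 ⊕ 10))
((0 ⊕ 10) ⊗ (-4 ⊕ 10)) = -4

Expand innermost to outermost. Recall ⊕ takes the minimum of its arguments and ⊗ takes their sum. Working out the expression ((0 ⊕ 10) ⊗ (-4 ⊕ 10)) gives -4.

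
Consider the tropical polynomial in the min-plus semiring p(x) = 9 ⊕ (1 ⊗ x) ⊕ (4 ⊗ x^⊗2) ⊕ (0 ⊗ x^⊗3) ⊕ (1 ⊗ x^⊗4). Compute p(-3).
p(-3) = -11

A tropical monomial a ⊗ x^⊗i evaluates to a + i · x. Evaluating each term at x = -3:
  Term 0 contributes 9 + 0 · -3 = 9
  Term 1 contributes 1 + 1 · -3 = -2
  Term 2 contributes 4 + 2 · -3 = -2
  Term 3 contributes 0 + 3 · -3 = -9
  Term 4 contributes 1 + 4 · -3 = -11
p(-3) = ⊕ of these = min[9, -2, -2, -9, -11] = -11.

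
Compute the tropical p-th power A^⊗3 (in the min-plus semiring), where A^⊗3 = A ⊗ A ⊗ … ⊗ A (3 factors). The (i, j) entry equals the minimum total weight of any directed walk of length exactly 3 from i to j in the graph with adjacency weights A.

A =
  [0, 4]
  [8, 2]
A^⊗3 =
  [0, 4]
  [8, 6]

Each entry (A^⊗3)_ij equals the minimum over all length-3 walks i = v_0 → v_1 → … → v_3 = j of Σ_t A[v_t][v_{t+1}]. For example, for (i, j) = (0, 1) we minimise over 4 possible intermediate vertex sequences; the minimum is 4, attained along the walk 0 → 0 → 0 → 1.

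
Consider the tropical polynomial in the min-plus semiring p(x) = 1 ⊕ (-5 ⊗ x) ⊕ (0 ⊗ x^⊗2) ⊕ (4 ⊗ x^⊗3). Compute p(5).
p(5) = 0

A tropical monomial a ⊗ x^⊗i evaluates to a + i · x. Evaluating each term at x = 5:
  Term 0 contributes 1 + 0 · 5 = 1
  Term 1 contributes -5 + 1 · 5 = 0
  Term 2 contributes 0 + 2 · 5 = 10
  Term 3 contributes 4 + 3 · 5 = 19
p(5) = ⊕ of these = min[1, 0, 10, 19] = 0.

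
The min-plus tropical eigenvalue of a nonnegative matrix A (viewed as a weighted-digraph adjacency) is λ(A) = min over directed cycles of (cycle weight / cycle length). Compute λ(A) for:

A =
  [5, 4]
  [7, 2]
λ(A) = 2

Enumerate directed cycles and compute their means (weight / length). Sample:
  cycle 0 → 0: weight = 5, length = 1, mean = 5/1 ≈ 5.000
  cycle 1 → 1: weight = 2, length = 1, mean = 2/1 ≈ 2.000
  cycle 0 → 1 → 0: weight = 11, length = 2, mean = 11/2 ≈ 5.500
  cycle 1 → 0 → 1: weight = 11, length = 2, mean = 11/2 ≈ 5.500
Minimum mean = 2.000, attained e.g. along the cycle 1 → 1 with weight 2 and length 1. So λ(A) = 2/1 = 2.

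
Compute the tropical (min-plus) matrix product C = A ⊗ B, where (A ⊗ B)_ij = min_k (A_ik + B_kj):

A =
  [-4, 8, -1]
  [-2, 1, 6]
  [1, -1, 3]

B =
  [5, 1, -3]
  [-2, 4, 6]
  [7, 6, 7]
A ⊗ B =
  [1, -3, -7]
  [-1, -1, -5]
  [-3, 2, -2]

Apply the min-plus product entry-by-entry:
  C[0][0] = min over k of (A[0][0] + B[0][0] = -4 + 5 = 1, A[0][1] + B[1][0] = 8 + -2 = 6, A[0][2] + B[2][0] = -1 + 7 = 6) = 1 (attained at k = 0)
  C[0][1] = min over k of (A[0][0] + B[0][1] = -4 + 1 = -3, A[0][1] + B[1][1] = 8 + 4 = 12, A[0][2] + B[2][1] = -1 + 6 = 5) = -3 (attained at k = 0)
  C[0][2] = min over k of (A[0][0] + B[0][2] = -4 + -3 = -7, A[0][1] + B[1][2] = 8 + 6 = 14, A[0][2] + B[2][2] = -1 + 7 = 6) = -7 (attained at k = 0)
  C[1][0] = min over k of (A[1][0] + B[0][0] = -2 + 5 = 3, A[1][1] + B[1][0] = 1 + -2 = -1, A[1][2] + B[2][0] = 6 + 7 = 13) = -1 (attained at k = 1)
  C[1][1] = min over k of (A[1][0] + B[0][1] = -2 + 1 = -1, A[1][1] + B[1][1] = 1 + 4 = 5, A[1][2] + B[2][1] = 6 + 6 = 12) = -1 (attained at k = 0)
  C[1][2] = min over k of (A[1][0] + B[0][2] = -2 + -3 = -5, A[1][1] + B[1][2] = 1 + 6 = 7, A[1][2] + B[2][2] = 6 + 7 = 13) = -5 (attained at k = 0)
  C[2][0] = min over k of (A[2][0] + B[0][0] = 1 + 5 = 6, A[2][1] + B[1][0] = -1 + -2 = -3, A[2][2] + B[2][0] = 3 + 7 = 10) = -3 (attained at k = 1)
  C[2][1] = min over k of (A[2][0] + B[0][1] = 1 + 1 = 2, A[2][1] + B[1][1] = -1 + 4 = 3, A[2][2] + B[2][1] = 3 + 6 = 9) = 2 (attained at k = 0)
  C[2][2] = min over k of (A[2][0] + B[0][2] = 1 + -3 = -2, A[2][1] + B[1][2] = -1 + 6 = 5, A[2][2] + B[2][2] = 3 + 7 = 10) = -2 (attained at k = 0)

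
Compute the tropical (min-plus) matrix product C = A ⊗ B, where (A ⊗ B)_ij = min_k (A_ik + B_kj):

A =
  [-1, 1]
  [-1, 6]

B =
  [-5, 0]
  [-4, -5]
A ⊗ B =
  [-6, -4]
  [-6, -1]

Apply the min-plus product entry-by-entry:
  C[0][0] = min over k of (A[0][0] + B[0][0] = -1 + -5 = -6, A[0][1] + B[1][0] = 1 + -4 = -3) = -6 (attained at k = 0)
  C[0][1] = min over k of (A[0][0] + B[0][1] = -1 + 0 = -1, A[0][1] + B[1][1] = 1 + -5 = -4) = -4 (attained at k = 1)
  C[1][0] = min over k of (A[1][0] + B[0][0] = -1 + -5 = -6, A[1][1] + B[1][0] = 6 + -4 = 2) = -6 (attained at k = 0)
  C[1][1] = min over k of (A[1][0] + B[0][1] = -1 + 0 = -1, A[1][1] + B[1][1] = 6 + -5 = 1) = -1 (attained at k = 0)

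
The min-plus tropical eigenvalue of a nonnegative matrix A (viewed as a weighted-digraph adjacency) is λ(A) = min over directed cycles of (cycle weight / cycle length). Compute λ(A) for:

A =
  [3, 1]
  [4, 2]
λ(A) = 2

Enumerate directed cycles and compute their means (weight / length). Sample:
  cycle 0 → 0: weight = 3, length = 1, mean = 3/1 ≈ 3.000
  cycle 1 → 1: weight = 2, length = 1, mean = 2/1 ≈ 2.000
  cycle 0 → 1 → 0: weight = 5, length = 2, mean = 5/2 ≈ 2.500
  cycle 1 → 0 → 1: weight = 5, length = 2, mean = 5/2 ≈ 2.500
Minimum mean = 2.000, attained e.g. along the cycle 1 → 1 with weight 2 and length 1. So λ(A) = 2/1 = 2.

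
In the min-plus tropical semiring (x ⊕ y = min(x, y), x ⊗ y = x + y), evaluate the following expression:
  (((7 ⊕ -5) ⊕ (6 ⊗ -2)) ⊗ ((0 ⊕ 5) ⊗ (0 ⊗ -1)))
(((7 ⊕ -5) ⊕ (6 ⊗ -2)) ⊗ ((0 ⊕ 5) ⊗ (0 ⊗ -1))) = -6

Expand innermost to outermost. Recall ⊕ takes the minimum of its arguments and ⊗ takes their sum. Working out the expression (((7 ⊕ -5) ⊕ (6 ⊗ -2)) ⊗ ((0 ⊕ 5) ⊗ (0 ⊗ -1))) gives -6.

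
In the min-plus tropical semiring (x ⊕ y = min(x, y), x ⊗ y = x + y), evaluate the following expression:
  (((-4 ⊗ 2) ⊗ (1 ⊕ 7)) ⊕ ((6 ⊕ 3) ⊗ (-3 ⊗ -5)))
(((-4 ⊗ 2) ⊗ (1 ⊕ 7)) ⊕ ((6 ⊕ 3) ⊗ (-3 ⊗ -5))) = -5

Expand innermost to outermost. Recall ⊕ takes the minimum of its arguments and ⊗ takes their sum. Working out the expression (((-4 ⊗ 2) ⊗ (1 ⊕ 7)) ⊕ ((6 ⊕ 3) ⊗ (-3 ⊗ -5))) gives -5.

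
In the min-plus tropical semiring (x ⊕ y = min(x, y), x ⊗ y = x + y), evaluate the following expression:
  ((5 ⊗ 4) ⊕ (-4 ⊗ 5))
((5 ⊗ 4) ⊕ (-4 ⊗ 5)) = 1

Expand innermost to outermost. Recall ⊕ takes the minimum of its arguments and ⊗ takes their sum. Working out the expression ((5 ⊗ 4) ⊕ (-4 ⊗ 5)) gives 1.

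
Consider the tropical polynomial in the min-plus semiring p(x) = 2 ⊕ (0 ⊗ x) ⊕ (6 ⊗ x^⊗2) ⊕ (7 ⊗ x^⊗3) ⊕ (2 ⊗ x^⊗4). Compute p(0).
p(0) = 0

A tropical monomial a ⊗ x^⊗i evaluates to a + i · x. Evaluating each term at x = 0:
  Term 0 contributes 2 + 0 · 0 = 2
  Term 1 contributes 0 + 1 · 0 = 0
  Term 2 contributes 6 + 2 · 0 = 6
  Term 3 contributes 7 + 3 · 0 = 7
  Term 4 contributes 2 + 4 · 0 = 2
p(0) = ⊕ of these = min[2, 0, 6, 7, 2] = 0.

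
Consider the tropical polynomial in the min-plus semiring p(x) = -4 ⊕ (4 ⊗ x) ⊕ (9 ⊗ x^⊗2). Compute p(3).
p(3) = -4

A tropical monomial a ⊗ x^⊗i evaluates to a + i · x. Evaluating each term at x = 3:
  Term 0 contributes -4 + 0 · 3 = -4
  Term 1 contributes 4 + 1 · 3 = 7
  Term 2 contributes 9 + 2 · 3 = 15
p(3) = ⊕ of these = min[-4, 7, 15] = -4.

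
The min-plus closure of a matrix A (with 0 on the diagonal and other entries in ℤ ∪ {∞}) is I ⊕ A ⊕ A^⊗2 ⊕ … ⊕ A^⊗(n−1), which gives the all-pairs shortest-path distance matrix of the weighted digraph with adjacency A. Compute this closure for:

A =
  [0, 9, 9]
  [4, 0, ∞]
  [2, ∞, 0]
Closure =
  [0, 9, 9]
  [4, 0, 13]
  [2, 11, 0]

This is the Floyd-Warshall all-pairs shortest-path computation. For each intermediate vertex k = 0, 1, …, 2, update dist[i][j] ← min(dist[i][j], dist[i][k] + dist[k][j]). The final matrix gives, for each (i, j), the minimum total weight of any directed path from i to j (possibly empty when i = j).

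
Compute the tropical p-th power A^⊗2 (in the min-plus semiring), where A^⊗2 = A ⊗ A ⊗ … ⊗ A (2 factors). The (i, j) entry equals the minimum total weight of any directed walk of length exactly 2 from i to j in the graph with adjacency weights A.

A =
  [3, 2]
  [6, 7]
A^⊗2 =
  [6, 5]
  [9, 8]

Each entry (A^⊗2)_ij equals the minimum over all length-2 walks i = v_0 → v_1 → … → v_2 = j of Σ_t A[v_t][v_{t+1}]. For example, for (i, j) = (0, 1) we minimise over 2 possible intermediate vertex sequences; the minimum is 5, attained along the walk 0 → 0 → 1.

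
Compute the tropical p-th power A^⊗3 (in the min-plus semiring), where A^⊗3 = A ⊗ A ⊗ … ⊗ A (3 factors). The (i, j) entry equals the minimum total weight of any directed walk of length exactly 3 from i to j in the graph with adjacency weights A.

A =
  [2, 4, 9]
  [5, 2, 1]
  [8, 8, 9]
A^⊗3 =
  [6, 8, 7]
  [9, 6, 5]
  [12, 12, 11]

Each entry (A^⊗3)_ij equals the minimum over all length-3 walks i = v_0 → v_1 → … → v_3 = j of Σ_t A[v_t][v_{t+1}]. For example, for (i, j) = (0, 2) we minimise over 9 possible intermediate vertex sequences; the minimum is 7, attained along the walk 0 → 0 → 1 → 2.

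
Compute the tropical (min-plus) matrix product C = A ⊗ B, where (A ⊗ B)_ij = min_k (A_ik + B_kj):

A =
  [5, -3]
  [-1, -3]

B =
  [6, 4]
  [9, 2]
A ⊗ B =
  [6, -1]
  [5, -1]

Apply the min-plus product entry-by-entry:
  C[0][0] = min over k of (A[0][0] + B[0][0] = 5 + 6 = 11, A[0][1] + B[1][0] = -3 + 9 = 6) = 6 (attained at k = 1)
  C[0][1] = min over k of (A[0][0] + B[0][1] = 5 + 4 = 9, A[0][1] + B[1][1] = -3 + 2 = -1) = -1 (attained at k = 1)
  C[1][0] = min over k of (A[1][0] + B[0][0] = -1 + 6 = 5, A[1][1] + B[1][0] = -3 + 9 = 6) = 5 (attained at k = 0)
  C[1][1] = min over k of (A[1][0] + B[0][1] = -1 + 4 = 3, A[1][1] + B[1][1] = -3 + 2 = -1) = -1 (attained at k = 1)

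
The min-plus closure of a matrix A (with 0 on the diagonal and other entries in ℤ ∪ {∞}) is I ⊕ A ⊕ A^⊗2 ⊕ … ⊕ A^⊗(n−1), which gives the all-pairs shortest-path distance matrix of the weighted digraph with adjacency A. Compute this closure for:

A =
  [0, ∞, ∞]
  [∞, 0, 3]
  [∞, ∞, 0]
Closure =
  [0, ∞, ∞]
  [∞, 0, 3]
  [∞, ∞, 0]

This is the Floyd-Warshall all-pairs shortest-path computation. For each intermediate vertex k = 0, 1, …, 2, update dist[i][j] ← min(dist[i][j], dist[i][k] + dist[k][j]). The final matrix gives, for each (i, j), the minimum total weight of any directed path from i to j (possibly empty when i = j).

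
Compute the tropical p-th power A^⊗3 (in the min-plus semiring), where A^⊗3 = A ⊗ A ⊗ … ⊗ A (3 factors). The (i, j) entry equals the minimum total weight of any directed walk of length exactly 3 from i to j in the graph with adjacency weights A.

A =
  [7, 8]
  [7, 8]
A^⊗3 =
  [21, 22]
  [21, 22]

Each entry (A^⊗3)_ij equals the minimum over all length-3 walks i = v_0 → v_1 → … → v_3 = j of Σ_t A[v_t][v_{t+1}]. For example, for (i, j) = (0, 1) we minimise over 4 possible intermediate vertex sequences; the minimum is 22, attained along the walk 0 → 0 → 0 → 1.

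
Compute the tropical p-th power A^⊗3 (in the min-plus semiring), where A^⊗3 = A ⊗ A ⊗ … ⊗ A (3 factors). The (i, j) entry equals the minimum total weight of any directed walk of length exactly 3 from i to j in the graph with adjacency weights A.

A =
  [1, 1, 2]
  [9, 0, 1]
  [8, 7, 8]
A^⊗3 =
  [3, 1, 2]
  [9, 0, 1]
  [10, 7, 8]

Each entry (A^⊗3)_ij equals the minimum over all length-3 walks i = v_0 → v_1 → … → v_3 = j of Σ_t A[v_t][v_{t+1}]. For example, for (i, j) = (0, 2) we minimise over 9 possible intermediate vertex sequences; the minimum is 2, attained along the walk 0 → 1 → 1 → 2.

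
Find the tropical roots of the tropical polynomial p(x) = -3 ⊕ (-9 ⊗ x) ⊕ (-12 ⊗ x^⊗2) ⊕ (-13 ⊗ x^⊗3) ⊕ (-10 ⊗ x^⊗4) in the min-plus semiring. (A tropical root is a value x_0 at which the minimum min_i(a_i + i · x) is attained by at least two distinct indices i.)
Roots: {-3, 1, 3, 6}

Each tropical root is a break point of the lower envelope of the lines y = a_i + i · x (there are 5 lines, with slopes 0, 1, ..., 4). Only the lines that attain the minimum somewhere contribute to roots; other lines are dominated. Here the surviving (envelope) indices are i = 4, i = 3, i = 2, i = 1, i = 0.
Intersections between consecutive envelope lines give the roots: for adjacent envelope indices i < j the intersection is x = (a_i − a_j) / (j − i). Reading off the sorted break points: {-3, 1, 3, 6}.
Verification: at each break x_0, at least two indices attain the minimum of min_i(a_i + i · x_0).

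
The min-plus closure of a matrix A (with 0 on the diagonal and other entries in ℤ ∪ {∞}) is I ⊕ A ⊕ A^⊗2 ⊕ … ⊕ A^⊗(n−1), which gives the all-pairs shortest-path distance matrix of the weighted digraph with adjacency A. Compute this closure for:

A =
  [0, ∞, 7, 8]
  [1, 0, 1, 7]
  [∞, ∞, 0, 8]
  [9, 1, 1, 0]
Closure =
  [0, 9, 7, 8]
  [1, 0, 1, 7]
  [10, 9, 0, 8]
  [2, 1, 1, 0]

This is the Floyd-Warshall all-pairs shortest-path computation. For each intermediate vertex k = 0, 1, …, 3, update dist[i][j] ← min(dist[i][j], dist[i][k] + dist[k][j]). The final matrix gives, for each (i, j), the minimum total weight of any directed path from i to j (possibly empty when i = j).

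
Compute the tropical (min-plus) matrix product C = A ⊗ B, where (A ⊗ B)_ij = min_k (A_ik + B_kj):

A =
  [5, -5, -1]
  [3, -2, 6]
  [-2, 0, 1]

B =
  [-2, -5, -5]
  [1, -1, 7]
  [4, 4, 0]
A ⊗ B =
  [-4, -6, -1]
  [-1, -3, -2]
  [-4, -7, -7]

Apply the min-plus product entry-by-entry:
  C[0][0] = min over k of (A[0][0] + B[0][0] = 5 + -2 = 3, A[0][1] + B[1][0] = -5 + 1 = -4, A[0][2] + B[2][0] = -1 + 4 = 3) = -4 (attained at k = 1)
  C[0][1] = min over k of (A[0][0] + B[0][1] = 5 + -5 = 0, A[0][1] + B[1][1] = -5 + -1 = -6, A[0][2] + B[2][1] = -1 + 4 = 3) = -6 (attained at k = 1)
  C[0][2] = min over k of (A[0][0] + B[0][2] = 5 + -5 = 0, A[0][1] + B[1][2] = -5 + 7 = 2, A[0][2] + B[2][2] = -1 + 0 = -1) = -1 (attained at k = 2)
  C[1][0] = min over k of (A[1][0] + B[0][0] = 3 + -2 = 1, A[1][1] + B[1][0] = -2 + 1 = -1, A[1][2] + B[2][0] = 6 + 4 = 10) = -1 (attained at k = 1)
  C[1][1] = min over k of (A[1][0] + B[0][1] = 3 + -5 = -2, A[1][1] + B[1][1] = -2 + -1 = -3, A[1][2] + B[2][1] = 6 + 4 = 10) = -3 (attained at k = 1)
  C[1][2] = min over k of (A[1][0] + B[0][2] = 3 + -5 = -2, A[1][1] + B[1][2] = -2 + 7 = 5, A[1][2] + B[2][2] = 6 + 0 = 6) = -2 (attained at k = 0)
  C[2][0] = min over k of (A[2][0] + B[0][0] = -2 + -2 = -4, A[2][1] + B[1][0] = 0 + 1 = 1, A[2][2] + B[2][0] = 1 + 4 = 5) = -4 (attained at k = 0)
  C[2][1] = min over k of (A[2][0] + B[0][1] = -2 + -5 = -7, A[2][1] + B[1][1] = 0 + -1 = -1, A[2][2] + B[2][1] = 1 + 4 = 5) = -7 (attained at k = 0)
  C[2][2] = min over k of (A[2][0] + B[0][2] = -2 + -5 = -7, A[2][1] + B[1][2] = 0 + 7 = 7, A[2][2] + B[2][2] = 1 + 0 = 1) = -7 (attained at k = 0)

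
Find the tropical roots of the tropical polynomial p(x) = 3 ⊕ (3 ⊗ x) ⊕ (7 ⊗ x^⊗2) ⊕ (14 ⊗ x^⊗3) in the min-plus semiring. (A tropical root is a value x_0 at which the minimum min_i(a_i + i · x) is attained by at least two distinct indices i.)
Roots: {-7, -4, 0}

Each tropical root is a break point of the lower envelope of the lines y = a_i + i · x (there are 4 lines, with slopes 0, 1, ..., 3). Only the lines that attain the minimum somewhere contribute to roots; other lines are dominated. Here the surviving (envelope) indices are i = 3, i = 2, i = 1, i = 0.
Intersections between consecutive envelope lines give the roots: for adjacent envelope indices i < j the intersection is x = (a_i − a_j) / (j − i). Reading off the sorted break points: {-7, -4, 0}.
Verification: at each break x_0, at least two indices attain the minimum of min_i(a_i + i · x_0).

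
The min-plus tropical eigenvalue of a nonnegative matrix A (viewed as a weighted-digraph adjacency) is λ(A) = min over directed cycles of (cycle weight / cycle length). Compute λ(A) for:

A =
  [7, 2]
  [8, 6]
λ(A) = 5

Enumerate directed cycles and compute their means (weight / length). Sample:
  cycle 0 → 0: weight = 7, length = 1, mean = 7/1 ≈ 7.000
  cycle 1 → 1: weight = 6, length = 1, mean = 6/1 ≈ 6.000
  cycle 0 → 1 → 0: weight = 10, length = 2, mean = 10/2 ≈ 5.000
  cycle 1 → 0 → 1: weight = 10, length = 2, mean = 10/2 ≈ 5.000
Minimum mean = 5.000, attained e.g. along the cycle 0 → 1 → 0 with weight 10 and length 2. So λ(A) = 10/2 = 5.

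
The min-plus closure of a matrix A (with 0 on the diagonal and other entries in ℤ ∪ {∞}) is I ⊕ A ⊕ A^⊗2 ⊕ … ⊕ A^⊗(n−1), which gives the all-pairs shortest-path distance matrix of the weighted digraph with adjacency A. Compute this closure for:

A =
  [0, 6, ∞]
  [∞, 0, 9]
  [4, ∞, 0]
Closure =
  [0, 6, 15]
  [13, 0, 9]
  [4, 10, 0]

This is the Floyd-Warshall all-pairs shortest-path computation. For each intermediate vertex k = 0, 1, …, 2, update dist[i][j] ← min(dist[i][j], dist[i][k] + dist[k][j]). The final matrix gives, for each (i, j), the minimum total weight of any directed path from i to j (possibly empty when i = j).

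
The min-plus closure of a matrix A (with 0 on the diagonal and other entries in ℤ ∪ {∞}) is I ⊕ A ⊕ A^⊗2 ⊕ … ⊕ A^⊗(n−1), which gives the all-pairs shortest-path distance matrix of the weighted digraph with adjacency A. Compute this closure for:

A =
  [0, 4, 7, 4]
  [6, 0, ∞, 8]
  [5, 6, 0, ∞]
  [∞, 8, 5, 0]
Closure =
  [0, 4, 7, 4]
  [6, 0, 13, 8]
  [5, 6, 0, 9]
  [10, 8, 5, 0]

This is the Floyd-Warshall all-pairs shortest-path computation. For each intermediate vertex k = 0, 1, …, 3, update dist[i][j] ← min(dist[i][j], dist[i][k] + dist[k][j]). The final matrix gives, for each (i, j), the minimum total weight of any directed path from i to j (possibly empty when i = j).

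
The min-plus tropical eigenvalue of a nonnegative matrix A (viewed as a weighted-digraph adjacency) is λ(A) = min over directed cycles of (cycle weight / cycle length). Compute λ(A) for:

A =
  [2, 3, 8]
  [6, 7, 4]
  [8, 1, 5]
λ(A) = 2

Enumerate directed cycles and compute their means (weight / length). Sample:
  cycle 0 → 0: weight = 2, length = 1, mean = 2/1 ≈ 2.000
  cycle 1 → 1: weight = 7, length = 1, mean = 7/1 ≈ 7.000
  cycle 2 → 2: weight = 5, length = 1, mean = 5/1 ≈ 5.000
  cycle 0 → 1 → 0: weight = 9, length = 2, mean = 9/2 ≈ 4.500
  cycle 0 → 2 → 0: weight = 16, length = 2, mean = 16/2 ≈ 8.000
  cycle 1 → 0 → 1: weight = 9, length = 2, mean = 9/2 ≈ 4.500
Minimum mean = 2.000, attained e.g. along the cycle 0 → 0 with weight 2 and length 1. So λ(A) = 2/1 = 2.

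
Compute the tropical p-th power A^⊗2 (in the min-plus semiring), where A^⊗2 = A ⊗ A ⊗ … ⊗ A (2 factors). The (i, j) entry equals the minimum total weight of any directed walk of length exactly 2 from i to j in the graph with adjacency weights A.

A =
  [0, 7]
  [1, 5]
A^⊗2 =
  [0, 7]
  [1, 8]

Each entry (A^⊗2)_ij equals the minimum over all length-2 walks i = v_0 → v_1 → … → v_2 = j of Σ_t A[v_t][v_{t+1}]. For example, for (i, j) = (0, 1) we minimise over 2 possible intermediate vertex sequences; the minimum is 7, attained along the walk 0 → 0 → 1.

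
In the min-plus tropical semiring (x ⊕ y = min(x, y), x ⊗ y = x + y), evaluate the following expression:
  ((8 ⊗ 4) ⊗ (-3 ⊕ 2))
((8 ⊗ 4) ⊗ (-3 ⊕ 2)) = 9

Expand innermost to outermost. Recall ⊕ takes the minimum of its arguments and ⊗ takes their sum. Working out the expression ((8 ⊗ 4) ⊗ (-3 ⊕ 2)) gives 9.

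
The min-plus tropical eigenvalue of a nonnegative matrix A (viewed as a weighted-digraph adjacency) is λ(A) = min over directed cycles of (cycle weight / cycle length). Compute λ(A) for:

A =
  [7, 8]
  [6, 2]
λ(A) = 2

Enumerate directed cycles and compute their means (weight / length). Sample:
  cycle 0 → 0: weight = 7, length = 1, mean = 7/1 ≈ 7.000
  cycle 1 → 1: weight = 2, length = 1, mean = 2/1 ≈ 2.000
  cycle 0 → 1 → 0: weight = 14, length = 2, mean = 14/2 ≈ 7.000
  cycle 1 → 0 → 1: weight = 14, length = 2, mean = 14/2 ≈ 7.000
Minimum mean = 2.000, attained e.g. along the cycle 1 → 1 with weight 2 and length 1. So λ(A) = 2/1 = 2.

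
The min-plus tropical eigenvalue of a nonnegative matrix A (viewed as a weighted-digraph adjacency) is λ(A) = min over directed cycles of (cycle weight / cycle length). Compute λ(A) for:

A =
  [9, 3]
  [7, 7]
λ(A) = 5

Enumerate directed cycles and compute their means (weight / length). Sample:
  cycle 0 → 0: weight = 9, length = 1, mean = 9/1 ≈ 9.000
  cycle 1 → 1: weight = 7, length = 1, mean = 7/1 ≈ 7.000
  cycle 0 → 1 → 0: weight = 10, length = 2, mean = 10/2 ≈ 5.000
  cycle 1 → 0 → 1: weight = 10, length = 2, mean = 10/2 ≈ 5.000
Minimum mean = 5.000, attained e.g. along the cycle 0 → 1 → 0 with weight 10 and length 2. So λ(A) = 10/2 = 5.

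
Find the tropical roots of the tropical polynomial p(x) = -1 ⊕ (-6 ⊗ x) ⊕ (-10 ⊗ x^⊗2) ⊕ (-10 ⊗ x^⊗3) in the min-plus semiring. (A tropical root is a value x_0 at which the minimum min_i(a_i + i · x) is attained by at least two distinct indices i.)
Roots: {0, 4, 5}

Each tropical root is a break point of the lower envelope of the lines y = a_i + i · x (there are 4 lines, with slopes 0, 1, ..., 3). Only the lines that attain the minimum somewhere contribute to roots; other lines are dominated. Here the surviving (envelope) indices are i = 3, i = 2, i = 1, i = 0.
Intersections between consecutive envelope lines give the roots: for adjacent envelope indices i < j the intersection is x = (a_i − a_j) / (j − i). Reading off the sorted break points: {0, 4, 5}.
Verification: at each break x_0, at least two indices attain the minimum of min_i(a_i + i · x_0).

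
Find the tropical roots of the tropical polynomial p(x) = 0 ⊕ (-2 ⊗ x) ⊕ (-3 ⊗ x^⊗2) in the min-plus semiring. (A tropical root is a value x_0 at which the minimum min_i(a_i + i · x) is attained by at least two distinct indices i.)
Roots: {1, 2}

Each tropical root is a break point of the lower envelope of the lines y = a_i + i · x (there are 3 lines, with slopes 0, 1, ..., 2). Only the lines that attain the minimum somewhere contribute to roots; other lines are dominated. Here the surviving (envelope) indices are i = 2, i = 1, i = 0.
Intersections between consecutive envelope lines give the roots: for adjacent envelope indices i < j the intersection is x = (a_i − a_j) / (j − i). Reading off the sorted break points: {1, 2}.
Verification: at each break x_0, at least two indices attain the minimum of min_i(a_i + i · x_0).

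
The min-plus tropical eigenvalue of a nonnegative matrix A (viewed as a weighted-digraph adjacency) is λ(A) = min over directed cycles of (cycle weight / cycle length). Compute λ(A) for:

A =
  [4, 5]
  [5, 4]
λ(A) = 4

Enumerate directed cycles and compute their means (weight / length). Sample:
  cycle 0 → 0: weight = 4, length = 1, mean = 4/1 ≈ 4.000
  cycle 1 → 1: weight = 4, length = 1, mean = 4/1 ≈ 4.000
  cycle 0 → 1 → 0: weight = 10, length = 2, mean = 10/2 ≈ 5.000
  cycle 1 → 0 → 1: weight = 10, length = 2, mean = 10/2 ≈ 5.000
Minimum mean = 4.000, attained e.g. along the cycle 0 → 0 with weight 4 and length 1. So λ(A) = 4/1 = 4.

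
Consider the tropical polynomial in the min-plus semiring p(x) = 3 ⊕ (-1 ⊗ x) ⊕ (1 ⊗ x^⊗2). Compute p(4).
p(4) = 3

A tropical monomial a ⊗ x^⊗i evaluates to a + i · x. Evaluating each term at x = 4:
  Term 0 contributes 3 + 0 · 4 = 3
  Term 1 contributes -1 + 1 · 4 = 3
  Term 2 contributes 1 + 2 · 4 = 9
p(4) = ⊕ of these = min[3, 3, 9] = 3.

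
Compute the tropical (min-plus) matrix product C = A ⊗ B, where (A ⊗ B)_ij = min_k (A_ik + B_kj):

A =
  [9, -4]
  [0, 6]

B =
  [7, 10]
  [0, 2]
A ⊗ B =
  [-4, -2]
  [6, 8]

Apply the min-plus product entry-by-entry:
  C[0][0] = min over k of (A[0][0] + B[0][0] = 9 + 7 = 16, A[0][1] + B[1][0] = -4 + 0 = -4) = -4 (attained at k = 1)
  C[0][1] = min over k of (A[0][0] + B[0][1] = 9 + 10 = 19, A[0][1] + B[1][1] = -4 + 2 = -2) = -2 (attained at k = 1)
  C[1][0] = min over k of (A[1][0] + B[0][0] = 0 + 7 = 7, A[1][1] + B[1][0] = 6 + 0 = 6) = 6 (attained at k = 1)
  C[1][1] = min over k of (A[1][0] + B[0][1] = 0 + 10 = 10, A[1][1] + B[1][1] = 6 + 2 = 8) = 8 (attained at k = 1)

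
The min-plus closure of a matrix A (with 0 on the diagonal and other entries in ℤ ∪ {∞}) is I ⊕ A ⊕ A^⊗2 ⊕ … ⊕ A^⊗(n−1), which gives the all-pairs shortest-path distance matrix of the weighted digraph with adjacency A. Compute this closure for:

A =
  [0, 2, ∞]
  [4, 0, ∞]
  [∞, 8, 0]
Closure =
  [0, 2, ∞]
  [4, 0, ∞]
  [12, 8, 0]

This is the Floyd-Warshall all-pairs shortest-path computation. For each intermediate vertex k = 0, 1, …, 2, update dist[i][j] ← min(dist[i][j], dist[i][k] + dist[k][j]). The final matrix gives, for each (i, j), the minimum total weight of any directed path from i to j (possibly empty when i = j).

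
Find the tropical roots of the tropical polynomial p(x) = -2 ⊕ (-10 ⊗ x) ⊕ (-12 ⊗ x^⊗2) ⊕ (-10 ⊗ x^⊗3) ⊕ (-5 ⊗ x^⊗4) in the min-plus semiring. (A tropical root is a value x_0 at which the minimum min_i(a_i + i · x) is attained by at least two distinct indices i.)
Roots: {-5, -2, 2, 8}

Each tropical root is a break point of the lower envelope of the lines y = a_i + i · x (there are 5 lines, with slopes 0, 1, ..., 4). Only the lines that attain the minimum somewhere contribute to roots; other lines are dominated. Here the surviving (envelope) indices are i = 4, i = 3, i = 2, i = 1, i = 0.
Intersections between consecutive envelope lines give the roots: for adjacent envelope indices i < j the intersection is x = (a_i − a_j) / (j − i). Reading off the sorted break points: {-5, -2, 2, 8}.
Verification: at each break x_0, at least two indices attain the minimum of min_i(a_i + i · x_0).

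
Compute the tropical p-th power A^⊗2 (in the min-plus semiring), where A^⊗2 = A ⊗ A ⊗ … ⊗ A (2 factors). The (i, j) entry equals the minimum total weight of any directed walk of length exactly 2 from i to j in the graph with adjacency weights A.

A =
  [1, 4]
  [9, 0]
A^⊗2 =
  [2, 4]
  [9, 0]

Each entry (A^⊗2)_ij equals the minimum over all length-2 walks i = v_0 → v_1 → … → v_2 = j of Σ_t A[v_t][v_{t+1}]. For example, for (i, j) = (0, 1) we minimise over 2 possible intermediate vertex sequences; the minimum is 4, attained along the walk 0 → 1 → 1.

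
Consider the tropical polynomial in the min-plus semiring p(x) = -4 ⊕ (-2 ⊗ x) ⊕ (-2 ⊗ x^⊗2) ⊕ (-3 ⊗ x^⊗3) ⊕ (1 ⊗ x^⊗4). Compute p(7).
p(7) = -4

A tropical monomial a ⊗ x^⊗i evaluates to a + i · x. Evaluating each term at x = 7:
  Term 0 contributes -4 + 0 · 7 = -4
  Term 1 contributes -2 + 1 · 7 = 5
  Term 2 contributes -2 + 2 · 7 = 12
  Term 3 contributes -3 + 3 · 7 = 18
  Term 4 contributes 1 + 4 · 7 = 29
p(7) = ⊕ of these = min[-4, 5, 12, 18, 29] = -4.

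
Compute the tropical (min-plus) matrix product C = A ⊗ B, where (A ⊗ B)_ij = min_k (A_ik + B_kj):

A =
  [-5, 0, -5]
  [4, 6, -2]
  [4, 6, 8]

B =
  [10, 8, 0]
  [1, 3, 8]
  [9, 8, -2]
A ⊗ B =
  [1, 3, -7]
  [7, 6, -4]
  [7, 9, 4]

Apply the min-plus product entry-by-entry:
  C[0][0] = min over k of (A[0][0] + B[0][0] = -5 + 10 = 5, A[0][1] + B[1][0] = 0 + 1 = 1, A[0][2] + B[2][0] = -5 + 9 = 4) = 1 (attained at k = 1)
  C[0][1] = min over k of (A[0][0] + B[0][1] = -5 + 8 = 3, A[0][1] + B[1][1] = 0 + 3 = 3, A[0][2] + B[2][1] = -5 + 8 = 3) = 3 (attained at k = 0)
  C[0][2] = min over k of (A[0][0] + B[0][2] = -5 + 0 = -5, A[0][1] + B[1][2] = 0 + 8 = 8, A[0][2] + B[2][2] = -5 + -2 = -7) = -7 (attained at k = 2)
  C[1][0] = min over k of (A[1][0] + B[0][0] = 4 + 10 = 14, A[1][1] + B[1][0] = 6 + 1 = 7, A[1][2] + B[2][0] = -2 + 9 = 7) = 7 (attained at k = 1)
  C[1][1] = min over k of (A[1][0] + B[0][1] = 4 + 8 = 12, A[1][1] + B[1][1] = 6 + 3 = 9, A[1][2] + B[2][1] = -2 + 8 = 6) = 6 (attained at k = 2)
  C[1][2] = min over k of (A[1][0] + B[0][2] = 4 + 0 = 4, A[1][1] + B[1][2] = 6 + 8 = 14, A[1][2] + B[2][2] = -2 + -2 = -4) = -4 (attained at k = 2)
  C[2][0] = min over k of (A[2][0] + B[0][0] = 4 + 10 = 14, A[2][1] + B[1][0] = 6 + 1 = 7, A[2][2] + B[2][0] = 8 + 9 = 17) = 7 (attained at k = 1)
  C[2][1] = min over k of (A[2][0] + B[0][1] = 4 + 8 = 12, A[2][1] + B[1][1] = 6 + 3 = 9, A[2][2] + B[2][1] = 8 + 8 = 16) = 9 (attained at k = 1)
  C[2][2] = min over k of (A[2][0] + B[0][2] = 4 + 0 = 4, A[2][1] + B[1][2] = 6 + 8 = 14, A[2][2] + B[2][2] = 8 + -2 = 6) = 4 (attained at k = 0)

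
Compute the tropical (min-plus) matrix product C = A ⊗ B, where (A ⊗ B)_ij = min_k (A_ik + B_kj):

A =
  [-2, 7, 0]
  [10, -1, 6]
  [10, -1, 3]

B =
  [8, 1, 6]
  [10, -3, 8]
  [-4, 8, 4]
A ⊗ B =
  [-4, -1, 4]
  [2, -4, 7]
  [-1, -4, 7]

Apply the min-plus product entry-by-entry:
  C[0][0] = min over k of (A[0][0] + B[0][0] = -2 + 8 = 6, A[0][1] + B[1][0] = 7 + 10 = 17, A[0][2] + B[2][0] = 0 + -4 = -4) = -4 (attained at k = 2)
  C[0][1] = min over k of (A[0][0] + B[0][1] = -2 + 1 = -1, A[0][1] + B[1][1] = 7 + -3 = 4, A[0][2] + B[2][1] = 0 + 8 = 8) = -1 (attained at k = 0)
  C[0][2] = min over k of (A[0][0] + B[0][2] = -2 + 6 = 4, A[0][1] + B[1][2] = 7 + 8 = 15, A[0][2] + B[2][2] = 0 + 4 = 4) = 4 (attained at k = 0)
  C[1][0] = min over k of (A[1][0] + B[0][0] = 10 + 8 = 18, A[1][1] + B[1][0] = -1 + 10 = 9, A[1][2] + B[2][0] = 6 + -4 = 2) = 2 (attained at k = 2)
  C[1][1] = min over k of (A[1][0] + B[0][1] = 10 + 1 = 11, A[1][1] + B[1][1] = -1 + -3 = -4, A[1][2] + B[2][1] = 6 + 8 = 14) = -4 (attained at k = 1)
  C[1][2] = min over k of (A[1][0] + B[0][2] = 10 + 6 = 16, A[1][1] + B[1][2] = -1 + 8 = 7, A[1][2] + B[2][2] = 6 + 4 = 10) = 7 (attained at k = 1)
  C[2][0] = min over k of (A[2][0] + B[0][0] = 10 + 8 = 18, A[2][1] + B[1][0] = -1 + 10 = 9, A[2][2] + B[2][0] = 3 + -4 = -1) = -1 (attained at k = 2)
  C[2][1] = min over k of (A[2][0] + B[0][1] = 10 + 1 = 11, A[2][1] + B[1][1] = -1 + -3 = -4, A[2][2] + B[2][1] = 3 + 8 = 11) = -4 (attained at k = 1)
  C[2][2] = min over k of (A[2][0] + B[0][2] = 10 + 6 = 16, A[2][1] + B[1][2] = -1 + 8 = 7, A[2][2] + B[2][2] = 3 + 4 = 7) = 7 (attained at k = 1)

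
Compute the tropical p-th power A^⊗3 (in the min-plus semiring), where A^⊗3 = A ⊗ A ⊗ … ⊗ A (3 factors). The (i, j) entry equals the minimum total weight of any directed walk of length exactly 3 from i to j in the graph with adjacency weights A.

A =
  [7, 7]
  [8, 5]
A^⊗3 =
  [20, 17]
  [18, 15]

Each entry (A^⊗3)_ij equals the minimum over all length-3 walks i = v_0 → v_1 → … → v_3 = j of Σ_t A[v_t][v_{t+1}]. For example, for (i, j) = (0, 1) we minimise over 4 possible intermediate vertex sequences; the minimum is 17, attained along the walk 0 → 1 → 1 → 1.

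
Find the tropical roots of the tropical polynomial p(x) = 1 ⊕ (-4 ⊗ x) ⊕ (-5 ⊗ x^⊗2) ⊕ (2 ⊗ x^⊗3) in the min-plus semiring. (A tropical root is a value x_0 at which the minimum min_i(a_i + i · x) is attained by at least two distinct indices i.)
Roots: {-7, 1, 5}

Each tropical root is a break point of the lower envelope of the lines y = a_i + i · x (there are 4 lines, with slopes 0, 1, ..., 3). Only the lines that attain the minimum somewhere contribute to roots; other lines are dominated. Here the surviving (envelope) indices are i = 3, i = 2, i = 1, i = 0.
Intersections between consecutive envelope lines give the roots: for adjacent envelope indices i < j the intersection is x = (a_i − a_j) / (j − i). Reading off the sorted break points: {-7, 1, 5}.
Verification: at each break x_0, at least two indices attain the minimum of min_i(a_i + i · x_0).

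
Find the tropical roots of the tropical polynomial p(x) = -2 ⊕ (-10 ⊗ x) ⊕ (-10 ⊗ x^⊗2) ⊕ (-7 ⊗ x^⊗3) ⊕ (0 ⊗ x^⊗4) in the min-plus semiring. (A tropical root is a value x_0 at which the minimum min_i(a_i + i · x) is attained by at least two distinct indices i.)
Roots: {-7, -3, 0, 8}

Each tropical root is a break point of the lower envelope of the lines y = a_i + i · x (there are 5 lines, with slopes 0, 1, ..., 4). Only the lines that attain the minimum somewhere contribute to roots; other lines are dominated. Here the surviving (envelope) indices are i = 4, i = 3, i = 2, i = 1, i = 0.
Intersections between consecutive envelope lines give the roots: for adjacent envelope indices i < j the intersection is x = (a_i − a_j) / (j − i). Reading off the sorted break points: {-7, -3, 0, 8}.
Verification: at each break x_0, at least two indices attain the minimum of min_i(a_i + i · x_0).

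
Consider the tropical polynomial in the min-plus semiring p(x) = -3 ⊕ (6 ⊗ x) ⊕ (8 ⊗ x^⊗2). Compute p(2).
p(2) = -3

A tropical monomial a ⊗ x^⊗i evaluates to a + i · x. Evaluating each term at x = 2:
  Term 0 contributes -3 + 0 · 2 = -3
  Term 1 contributes 6 + 1 · 2 = 8
  Term 2 contributes 8 + 2 · 2 = 12
p(2) = ⊕ of these = min[-3, 8, 12] = -3.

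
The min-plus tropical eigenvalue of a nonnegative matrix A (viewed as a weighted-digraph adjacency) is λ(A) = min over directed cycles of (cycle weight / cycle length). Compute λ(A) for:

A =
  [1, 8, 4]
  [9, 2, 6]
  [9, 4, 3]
λ(A) = 1

Enumerate directed cycles and compute their means (weight / length). Sample:
  cycle 0 → 0: weight = 1, length = 1, mean = 1/1 ≈ 1.000
  cycle 1 → 1: weight = 2, length = 1, mean = 2/1 ≈ 2.000
  cycle 2 → 2: weight = 3, length = 1, mean = 3/1 ≈ 3.000
  cycle 0 → 1 → 0: weight = 17, length = 2, mean = 17/2 ≈ 8.500
  cycle 0 → 2 → 0: weight = 13, length = 2, mean = 13/2 ≈ 6.500
  cycle 1 → 0 → 1: weight = 17, length = 2, mean = 17/2 ≈ 8.500
Minimum mean = 1.000, attained e.g. along the cycle 0 → 0 with weight 1 and length 1. So λ(A) = 1/1 = 1.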